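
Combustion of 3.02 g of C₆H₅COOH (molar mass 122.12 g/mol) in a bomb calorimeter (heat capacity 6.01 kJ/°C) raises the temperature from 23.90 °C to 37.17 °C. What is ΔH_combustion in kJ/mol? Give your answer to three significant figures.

ΔT = 37.17 − 23.90 = 13.27 °C
q_cal = C_cal × ΔT = 6.01 × 13.27 = 79.7527 kJ
n = 3.02 / 122.12 = 0.02473 mol
q_rxn = −q_cal = -79.7527 kJ
ΔH = -79.7527 / 0.02473 = -3224.9 kJ/mol

ΔH = -3220 kJ/mol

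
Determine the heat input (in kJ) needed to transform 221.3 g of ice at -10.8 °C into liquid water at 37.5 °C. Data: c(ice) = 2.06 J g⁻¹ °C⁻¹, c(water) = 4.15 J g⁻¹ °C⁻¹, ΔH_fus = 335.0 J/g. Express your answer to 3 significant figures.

q = 113 kJ

q1 (heat ice -10.8→0.0 °C): 221.3 × 2.06 × 10.8 = 4923 J
q2 (melt at 0 °C): 221.3 × 335.0 = 74136 J
q3 (heat water 0.0→37.5 °C): 221.3 × 4.15 × 37.5 = 34440 J
Total: 4923 + 74136 + 34440 = 113499 J = 113 kJ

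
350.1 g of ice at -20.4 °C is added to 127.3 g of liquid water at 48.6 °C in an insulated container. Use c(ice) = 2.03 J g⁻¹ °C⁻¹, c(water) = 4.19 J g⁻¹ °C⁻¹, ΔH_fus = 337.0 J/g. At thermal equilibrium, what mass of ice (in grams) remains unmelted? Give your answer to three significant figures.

Heat to warm all ice to 0 °C: 350.1×2.03×20.4 = 14498 J
Heat released by water cooling to 0 °C: 127.3×4.19×48.6 = 25923 J
25923 J < 14498 + 350.1×337.0 = 132481.7 J, so not all ice melts; final T = 0 °C.
Heat left for melting: 25923 − 14498 = 11425 J
Mass melted = 11425 / 337.0 = 33.90 g
Ice remaining = 350.1 − 33.90 = 316.20 g

m_ice remaining = 316 g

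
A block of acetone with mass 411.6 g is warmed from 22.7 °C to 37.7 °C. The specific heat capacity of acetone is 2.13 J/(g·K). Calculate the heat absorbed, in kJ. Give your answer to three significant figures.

q = m c ΔT = 411.6 × 2.13 × (37.7 − 22.7)
q = 411.6 × 2.13 × 15.0 = 13150 J = 13.2 kJ

q = 13.2 kJ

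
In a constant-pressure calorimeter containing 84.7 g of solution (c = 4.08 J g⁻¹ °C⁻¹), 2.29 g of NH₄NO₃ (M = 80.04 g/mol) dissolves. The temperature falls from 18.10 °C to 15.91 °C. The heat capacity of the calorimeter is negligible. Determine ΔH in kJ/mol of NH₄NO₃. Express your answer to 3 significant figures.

|ΔT| = |15.91 − 18.10| = 2.19 °C
|q_surr| = (84.7 × 4.08) × 2.19 = 345.576 × 2.19 = 756.8 J
n(NH₄NO₃) = 2.29 / 80.04 = 0.02861 mol
Temperature fell, so q_rxn = +|q_surr| = 0.7568 kJ
ΔH = q_rxn / n = 26.45 kJ/mol

ΔH = 26.5 kJ/mol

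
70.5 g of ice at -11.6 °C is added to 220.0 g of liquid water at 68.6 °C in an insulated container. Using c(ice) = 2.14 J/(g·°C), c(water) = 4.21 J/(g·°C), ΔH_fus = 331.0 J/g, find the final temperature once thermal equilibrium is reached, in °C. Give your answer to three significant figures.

T_f = 31.4 °C

Heat to bring ice to 0 °C and melt it: q₁ = 70.5×2.14×11.6 + 70.5×331.0 = 25086 J
Heat the water can supply cooling to 0 °C: 220.0×4.21×68.6 = 63537.3 J > q₁, so all ice melts.
Energy balance: 220.0×4.21×(68.6 − T) = 25086 + 70.5×4.21×(T − 0)
926.2(68.6 − T) = 25086 + 296.805 T
63537.3 − 25086 = 1223.005 T
T = 38451.3 / 1223.005 = 31.44 °C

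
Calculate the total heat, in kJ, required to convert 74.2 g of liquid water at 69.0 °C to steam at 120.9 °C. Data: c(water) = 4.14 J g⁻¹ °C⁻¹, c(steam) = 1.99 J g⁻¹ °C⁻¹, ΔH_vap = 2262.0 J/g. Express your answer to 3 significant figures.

q1 (heat water 69.0→100.0 °C): 74.2 × 4.14 × 31.0 = 9523 J
q2 (vaporize at 100 °C): 74.2 × 2262.0 = 167840 J
q3 (heat steam 100.0→120.9 °C): 74.2 × 1.99 × 20.9 = 3086 J
Total: 9523 + 167840 + 3086 = 180449 J = 180 kJ

q = 180 kJ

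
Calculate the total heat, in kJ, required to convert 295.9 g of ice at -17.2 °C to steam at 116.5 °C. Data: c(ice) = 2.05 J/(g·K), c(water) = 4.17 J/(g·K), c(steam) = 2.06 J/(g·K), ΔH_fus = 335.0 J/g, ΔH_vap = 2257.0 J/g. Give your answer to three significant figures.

q1 (heat ice -17.2→0.0 °C): 295.9 × 2.05 × 17.2 = 10433 J
q2 (melt at 0 °C): 295.9 × 335.0 = 99127 J
q3 (heat water 0.0→100.0 °C): 295.9 × 4.17 × 100.0 = 123390 J
q4 (vaporize at 100 °C): 295.9 × 2257.0 = 667846 J
q5 (heat steam 100.0→116.5 °C): 295.9 × 2.06 × 16.5 = 10058 J
Total: 10433 + 99127 + 123390 + 667846 + 10058 = 910854 J = 911 kJ

q = 911 kJ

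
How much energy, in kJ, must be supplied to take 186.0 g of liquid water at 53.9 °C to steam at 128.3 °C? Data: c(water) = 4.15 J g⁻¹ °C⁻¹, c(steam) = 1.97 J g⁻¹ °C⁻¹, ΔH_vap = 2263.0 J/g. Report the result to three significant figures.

q = 467 kJ

q1 (heat water 53.9→100.0 °C): 186.0 × 4.15 × 46.1 = 35585 J
q2 (vaporize at 100 °C): 186.0 × 2263.0 = 420918 J
q3 (heat steam 100.0→128.3 °C): 186.0 × 1.97 × 28.3 = 10370 J
Total: 35585 + 420918 + 10370 = 466873 J = 467 kJ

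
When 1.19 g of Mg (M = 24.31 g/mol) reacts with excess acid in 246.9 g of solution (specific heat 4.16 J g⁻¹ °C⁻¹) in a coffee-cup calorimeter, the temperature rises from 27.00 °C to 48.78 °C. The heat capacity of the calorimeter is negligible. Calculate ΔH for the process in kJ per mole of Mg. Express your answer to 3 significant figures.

|ΔT| = |48.78 − 27.00| = 21.78 °C
|q_surr| = (246.9 × 4.16) × 21.78 = 1027.104 × 21.78 = 22370 J
n(Mg) = 1.19 / 24.31 = 0.04895 mol
Temperature rose, so q_rxn = −|q_surr| = -22.37 kJ
ΔH = q_rxn / n = -457.0 kJ/mol

ΔH = -457 kJ/mol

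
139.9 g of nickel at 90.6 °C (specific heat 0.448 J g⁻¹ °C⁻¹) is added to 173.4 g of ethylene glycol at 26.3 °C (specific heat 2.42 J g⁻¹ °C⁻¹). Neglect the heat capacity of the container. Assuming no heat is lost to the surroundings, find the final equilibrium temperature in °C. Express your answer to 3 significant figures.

Heat lost by nickel = heat gained by ethylene glycol.
(139.9)(0.448)(90.6 − T) = (173.4)(2.42)(T − 26.3)
62.6752 (90.6 − T) = 419.628 (T − 26.3)
5678.4 − 62.6752 T = 419.628 T − 11036
16714.4 = 482.3032 T
T = 34.66 °C

T_f = 34.7 °C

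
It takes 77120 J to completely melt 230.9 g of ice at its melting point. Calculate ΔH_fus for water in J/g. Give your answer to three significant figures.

ΔH_fus = q / m = 77120 / 230.9 = 334 J/g

ΔH_fus = 334 J/g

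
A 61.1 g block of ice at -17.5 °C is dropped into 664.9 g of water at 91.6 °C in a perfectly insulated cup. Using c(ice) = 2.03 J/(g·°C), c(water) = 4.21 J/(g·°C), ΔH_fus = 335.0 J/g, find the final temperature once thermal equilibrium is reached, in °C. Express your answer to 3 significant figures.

Heat to bring ice to 0 °C and melt it: q₁ = 61.1×2.03×17.5 + 61.1×335.0 = 22639 J
Heat the water can supply cooling to 0 °C: 664.9×4.21×91.6 = 256409 J > q₁, so all ice melts.
Energy balance: 664.9×4.21×(91.6 − T) = 22639 + 61.1×4.21×(T − 0)
2799.229(91.6 − T) = 22639 + 257.231 T
256409 − 22639 = 3056.460 T
T = 233770 / 3056.460 = 76.48 °C

T_f = 76.5 °C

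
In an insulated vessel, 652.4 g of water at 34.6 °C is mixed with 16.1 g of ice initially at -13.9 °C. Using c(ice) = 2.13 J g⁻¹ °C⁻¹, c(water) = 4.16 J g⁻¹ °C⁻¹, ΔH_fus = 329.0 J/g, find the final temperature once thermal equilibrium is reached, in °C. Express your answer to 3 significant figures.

T_f = 31.7 °C

Heat to bring ice to 0 °C and melt it: q₁ = 16.1×2.13×13.9 + 16.1×329.0 = 5773.6 J
Heat the water can supply cooling to 0 °C: 652.4×4.16×34.6 = 93903.8 J > q₁, so all ice melts.
Energy balance: 652.4×4.16×(34.6 − T) = 5773.6 + 16.1×4.16×(T − 0)
2713.984(34.6 − T) = 5773.6 + 66.976 T
93903.8 − 5773.6 = 2780.960 T
T = 88130.2 / 2780.960 = 31.69 °C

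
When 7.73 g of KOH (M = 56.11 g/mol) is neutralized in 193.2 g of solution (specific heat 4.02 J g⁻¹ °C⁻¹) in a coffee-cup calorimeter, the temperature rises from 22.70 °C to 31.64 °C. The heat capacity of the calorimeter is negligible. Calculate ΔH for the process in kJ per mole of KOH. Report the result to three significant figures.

|ΔT| = |31.64 − 22.70| = 8.94 °C
|q_surr| = (193.2 × 4.02) × 8.94 = 776.664 × 8.94 = 6943 J
n(KOH) = 7.73 / 56.11 = 0.1378 mol
Temperature rose, so q_rxn = −|q_surr| = -6.943 kJ
ΔH = q_rxn / n = -50.38 kJ/mol

ΔH = -50.4 kJ/mol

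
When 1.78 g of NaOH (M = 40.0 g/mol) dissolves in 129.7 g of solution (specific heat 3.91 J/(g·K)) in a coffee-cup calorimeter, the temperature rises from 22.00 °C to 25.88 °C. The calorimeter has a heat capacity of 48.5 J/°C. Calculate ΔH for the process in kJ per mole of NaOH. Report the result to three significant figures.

|ΔT| = |25.88 − 22.00| = 3.88 °C
|q_surr| = (129.7 × 3.91 + 48.5) × 3.88 = 555.627 × 3.88 = 2156 J
n(NaOH) = 1.78 / 40.0 = 0.04450 mol
Temperature rose, so q_rxn = −|q_surr| = -2.156 kJ
ΔH = q_rxn / n = -48.449 kJ/mol

ΔH = -48.4 kJ/mol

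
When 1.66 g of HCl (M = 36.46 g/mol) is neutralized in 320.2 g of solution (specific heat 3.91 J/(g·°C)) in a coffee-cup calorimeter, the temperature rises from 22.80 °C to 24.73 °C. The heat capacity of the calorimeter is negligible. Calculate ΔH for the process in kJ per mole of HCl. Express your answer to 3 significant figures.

ΔH = -53.1 kJ/mol

|ΔT| = |24.73 − 22.80| = 1.93 °C
|q_surr| = (320.2 × 3.91) × 1.93 = 1251.982 × 1.93 = 2416 J
n(HCl) = 1.66 / 36.46 = 0.04553 mol
Temperature rose, so q_rxn = −|q_surr| = -2.416 kJ
ΔH = q_rxn / n = -53.06 kJ/mol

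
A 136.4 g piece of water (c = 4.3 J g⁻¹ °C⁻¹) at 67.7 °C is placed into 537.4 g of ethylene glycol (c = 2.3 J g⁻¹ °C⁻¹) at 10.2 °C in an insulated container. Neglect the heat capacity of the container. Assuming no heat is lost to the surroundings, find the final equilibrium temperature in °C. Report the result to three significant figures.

T_f = 28.7 °C

Heat lost by water = heat gained by ethylene glycol.
(136.4)(4.3)(67.7 − T) = (537.4)(2.3)(T − 10.2)
586.52 (67.7 − T) = 1236.02 (T − 10.2)
39707 − 586.52 T = 1236.02 T − 12607
52314 = 1822.54 T
T = 28.70 °C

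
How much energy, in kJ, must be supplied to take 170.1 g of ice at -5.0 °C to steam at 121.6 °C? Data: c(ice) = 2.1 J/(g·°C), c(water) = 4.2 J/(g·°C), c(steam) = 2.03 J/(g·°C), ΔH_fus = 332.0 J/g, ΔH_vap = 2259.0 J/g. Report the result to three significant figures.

q = 521 kJ

q1 (heat ice -5.0→0.0 °C): 170.1 × 2.1 × 5.0 = 1786 J
q2 (melt at 0 °C): 170.1 × 332.0 = 56473 J
q3 (heat water 0.0→100.0 °C): 170.1 × 4.2 × 100.0 = 71442 J
q4 (vaporize at 100 °C): 170.1 × 2259.0 = 384256 J
q5 (heat steam 100.0→121.6 °C): 170.1 × 2.03 × 21.6 = 7459 J
Total: 1786 + 56473 + 71442 + 384256 + 7459 = 521416 J = 521 kJ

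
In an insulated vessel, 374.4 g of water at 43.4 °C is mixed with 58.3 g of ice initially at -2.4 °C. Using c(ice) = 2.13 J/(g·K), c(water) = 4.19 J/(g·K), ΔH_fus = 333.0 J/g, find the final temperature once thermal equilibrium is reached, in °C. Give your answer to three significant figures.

Heat to bring ice to 0 °C and melt it: q₁ = 58.3×2.13×2.4 + 58.3×333.0 = 19712 J
Heat the water can supply cooling to 0 °C: 374.4×4.19×43.4 = 68083.1 J > q₁, so all ice melts.
Energy balance: 374.4×4.19×(43.4 − T) = 19712 + 58.3×4.19×(T − 0)
1568.736(43.4 − T) = 19712 + 244.277 T
68083.1 − 19712 = 1813.013 T
T = 48371.1 / 1813.013 = 26.68 °C

T_f = 26.7 °C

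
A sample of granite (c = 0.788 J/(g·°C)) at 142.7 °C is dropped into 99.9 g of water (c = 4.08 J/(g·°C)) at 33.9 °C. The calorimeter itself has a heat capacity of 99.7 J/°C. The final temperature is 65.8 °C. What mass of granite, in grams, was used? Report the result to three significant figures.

m = 267 g

q_gained = (99.9 × 4.08 + 99.7) × (65.8 − 33.9) = 16180 J
q_lost = m × 0.788 × (142.7 − 65.8) = 60.5972 m
m = 16180 / 60.5972 = 267 g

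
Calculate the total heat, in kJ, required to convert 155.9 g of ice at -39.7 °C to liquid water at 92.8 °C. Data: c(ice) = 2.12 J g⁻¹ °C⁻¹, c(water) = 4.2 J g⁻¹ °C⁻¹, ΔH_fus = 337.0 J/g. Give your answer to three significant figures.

q1 (heat ice -39.7→0.0 °C): 155.9 × 2.12 × 39.7 = 13121 J
q2 (melt at 0 °C): 155.9 × 337.0 = 52538 J
q3 (heat water 0.0→92.8 °C): 155.9 × 4.2 × 92.8 = 60764 J
Total: 13121 + 52538 + 60764 = 126423 J = 126 kJ

q = 126 kJ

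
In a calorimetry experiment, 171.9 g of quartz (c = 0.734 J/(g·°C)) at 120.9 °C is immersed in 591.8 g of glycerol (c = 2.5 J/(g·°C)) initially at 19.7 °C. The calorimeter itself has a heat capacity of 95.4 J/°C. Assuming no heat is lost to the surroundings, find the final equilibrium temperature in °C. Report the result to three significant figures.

T_f = 27.2 °C

Heat lost by quartz = heat gained by glycerol + calorimeter.
(171.9)(0.734)(120.9 − T) = [(591.8)(2.5) + 95.4](T − 19.7)
126.1746 (120.9 − T) = 1574.9 (T − 19.7)
15255 − 126.1746 T = 1574.9 T − 31026
46281 = 1701.0746 T
T = 27.21 °C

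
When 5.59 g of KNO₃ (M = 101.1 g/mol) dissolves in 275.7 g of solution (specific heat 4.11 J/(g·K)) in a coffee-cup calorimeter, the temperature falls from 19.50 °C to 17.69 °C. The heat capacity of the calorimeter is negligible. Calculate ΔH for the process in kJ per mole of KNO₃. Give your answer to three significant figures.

|ΔT| = |17.69 − 19.50| = 1.81 °C
|q_surr| = (275.7 × 4.11) × 1.81 = 1133.127 × 1.81 = 2051 J
n(KNO₃) = 5.59 / 101.1 = 0.05529 mol
Temperature fell, so q_rxn = +|q_surr| = 2.051 kJ
ΔH = q_rxn / n = 37.10 kJ/mol

ΔH = 37.1 kJ/mol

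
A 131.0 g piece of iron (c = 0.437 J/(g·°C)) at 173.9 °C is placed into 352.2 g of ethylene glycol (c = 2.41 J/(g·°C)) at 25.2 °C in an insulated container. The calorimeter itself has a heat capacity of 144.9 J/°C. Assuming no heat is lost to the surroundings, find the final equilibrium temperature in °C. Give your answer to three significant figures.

T_f = 33.3 °C

Heat lost by iron = heat gained by ethylene glycol + calorimeter.
(131.0)(0.437)(173.9 − T) = [(352.2)(2.41) + 144.9](T − 25.2)
57.247 (173.9 − T) = 993.702 (T − 25.2)
9955.3 − 57.247 T = 993.702 T − 25041
34996.3 = 1050.949 T
T = 33.30 °C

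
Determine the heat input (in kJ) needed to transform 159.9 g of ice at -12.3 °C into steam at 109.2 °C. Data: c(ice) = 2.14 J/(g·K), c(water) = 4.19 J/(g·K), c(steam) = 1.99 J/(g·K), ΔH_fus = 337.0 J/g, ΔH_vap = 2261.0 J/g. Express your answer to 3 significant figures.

q = 490 kJ

q1 (heat ice -12.3→0.0 °C): 159.9 × 2.14 × 12.3 = 4209 J
q2 (melt at 0 °C): 159.9 × 337.0 = 53886 J
q3 (heat water 0.0→100.0 °C): 159.9 × 4.19 × 100.0 = 66998 J
q4 (vaporize at 100 °C): 159.9 × 2261.0 = 361534 J
q5 (heat steam 100.0→109.2 °C): 159.9 × 1.99 × 9.2 = 2927 J
Total: 4209 + 53886 + 66998 + 361534 + 2927 = 489554 J = 490 kJ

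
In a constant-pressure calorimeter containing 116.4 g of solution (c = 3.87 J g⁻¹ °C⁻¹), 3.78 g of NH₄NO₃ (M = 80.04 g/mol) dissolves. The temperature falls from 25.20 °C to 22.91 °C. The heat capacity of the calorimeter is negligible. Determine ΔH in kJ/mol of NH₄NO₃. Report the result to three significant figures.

ΔH = 21.8 kJ/mol

|ΔT| = |22.91 − 25.20| = 2.29 °C
|q_surr| = (116.4 × 3.87) × 2.29 = 450.468 × 2.29 = 1031.6 J
n(NH₄NO₃) = 3.78 / 80.04 = 0.047226 mol
Temperature fell, so q_rxn = +|q_surr| = 1.0316 kJ
ΔH = q_rxn / n = 21.84 kJ/mol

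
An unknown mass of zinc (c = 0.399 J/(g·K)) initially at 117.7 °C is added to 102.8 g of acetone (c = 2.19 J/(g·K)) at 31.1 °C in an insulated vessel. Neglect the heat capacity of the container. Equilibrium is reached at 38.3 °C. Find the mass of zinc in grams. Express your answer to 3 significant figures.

m = 51.2 g

q_gained = (102.8 × 2.19) × (38.3 − 31.1) = 1621 J
q_lost = m × 0.399 × (117.7 − 38.3) = 31.6806 m
m = 1621 / 31.6806 = 51.2 g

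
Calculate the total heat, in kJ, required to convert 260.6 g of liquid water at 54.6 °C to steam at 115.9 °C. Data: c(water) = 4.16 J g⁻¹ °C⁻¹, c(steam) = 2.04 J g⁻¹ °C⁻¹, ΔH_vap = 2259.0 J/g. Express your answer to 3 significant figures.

q1 (heat water 54.6→100.0 °C): 260.6 × 4.16 × 45.4 = 49218 J
q2 (vaporize at 100 °C): 260.6 × 2259.0 = 588695 J
q3 (heat steam 100.0→115.9 °C): 260.6 × 2.04 × 15.9 = 8453 J
Total: 49218 + 588695 + 8453 = 646366 J = 646 kJ

q = 646 kJ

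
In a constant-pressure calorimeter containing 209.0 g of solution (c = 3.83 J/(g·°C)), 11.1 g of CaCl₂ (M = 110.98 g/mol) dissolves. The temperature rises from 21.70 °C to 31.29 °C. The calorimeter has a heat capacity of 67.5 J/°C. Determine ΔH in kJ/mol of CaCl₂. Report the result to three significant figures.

|ΔT| = |31.29 − 21.70| = 9.59 °C
|q_surr| = (209.0 × 3.83 + 67.5) × 9.59 = 867.97 × 9.59 = 8324 J
n(CaCl₂) = 11.1 / 110.98 = 0.1000 mol
Temperature rose, so q_rxn = −|q_surr| = -8.324 kJ
ΔH = q_rxn / n = -83.24 kJ/mol

ΔH = -83.2 kJ/mol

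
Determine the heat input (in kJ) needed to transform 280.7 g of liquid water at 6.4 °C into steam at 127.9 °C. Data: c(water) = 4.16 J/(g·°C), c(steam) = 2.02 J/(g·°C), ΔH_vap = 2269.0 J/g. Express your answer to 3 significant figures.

q = 762 kJ

q1 (heat water 6.4→100.0 °C): 280.7 × 4.16 × 93.6 = 109298 J
q2 (vaporize at 100 °C): 280.7 × 2269.0 = 636908 J
q3 (heat steam 100.0→127.9 °C): 280.7 × 2.02 × 27.9 = 15820 J
Total: 109298 + 636908 + 15820 = 762026 J = 762 kJ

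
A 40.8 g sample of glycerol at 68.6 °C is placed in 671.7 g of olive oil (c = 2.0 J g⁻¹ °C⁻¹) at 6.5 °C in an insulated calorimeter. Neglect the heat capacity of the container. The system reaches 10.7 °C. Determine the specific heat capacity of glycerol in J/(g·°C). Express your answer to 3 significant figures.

c = 2.39 J/(g·°C)

q_gained = (671.7 × 2.0) × (10.7 − 6.5) = 5642 J
q_lost = 40.8 × c × (68.6 − 10.7) = 2362.32 c
Set equal: c = 5642 / 2362.32 = 2.39 J/(g·°C)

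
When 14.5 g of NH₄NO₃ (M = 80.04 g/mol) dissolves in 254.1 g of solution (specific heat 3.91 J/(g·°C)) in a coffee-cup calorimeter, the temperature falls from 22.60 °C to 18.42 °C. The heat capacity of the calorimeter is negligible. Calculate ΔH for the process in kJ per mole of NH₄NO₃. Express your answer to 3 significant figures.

|ΔT| = |18.42 − 22.60| = 4.18 °C
|q_surr| = (254.1 × 3.91) × 4.18 = 993.531 × 4.18 = 4153 J
n(NH₄NO₃) = 14.5 / 80.04 = 0.1812 mol
Temperature fell, so q_rxn = +|q_surr| = 4.153 kJ
ΔH = q_rxn / n = 22.92 kJ/mol

ΔH = 22.9 kJ/mol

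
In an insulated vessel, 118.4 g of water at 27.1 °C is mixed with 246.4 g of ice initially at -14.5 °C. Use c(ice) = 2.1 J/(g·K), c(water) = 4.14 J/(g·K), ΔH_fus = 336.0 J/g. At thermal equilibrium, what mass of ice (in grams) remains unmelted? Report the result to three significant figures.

m_ice remaining = 229 g

Heat to warm all ice to 0 °C: 246.4×2.1×14.5 = 7502.9 J
Heat released by water cooling to 0 °C: 118.4×4.14×27.1 = 13284 J
13284 J < 7502.9 + 246.4×336.0 = 90293.3 J, so not all ice melts; final T = 0 °C.
Heat left for melting: 13284 − 7502.9 = 5781.1 J
Mass melted = 5781.1 / 336.0 = 17.21 g
Ice remaining = 246.4 − 17.21 = 229.19 g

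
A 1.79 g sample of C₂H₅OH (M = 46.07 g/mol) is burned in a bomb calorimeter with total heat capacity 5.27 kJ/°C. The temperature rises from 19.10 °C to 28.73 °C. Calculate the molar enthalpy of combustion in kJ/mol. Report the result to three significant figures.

ΔT = 28.73 − 19.10 = 9.63 °C
q_cal = C_cal × ΔT = 5.27 × 9.63 = 50.7501 kJ
n = 1.79 / 46.07 = 0.03885 mol
q_rxn = −q_cal = -50.7501 kJ
ΔH = -50.7501 / 0.03885 = -1306 kJ/mol

ΔH = -1310 kJ/mol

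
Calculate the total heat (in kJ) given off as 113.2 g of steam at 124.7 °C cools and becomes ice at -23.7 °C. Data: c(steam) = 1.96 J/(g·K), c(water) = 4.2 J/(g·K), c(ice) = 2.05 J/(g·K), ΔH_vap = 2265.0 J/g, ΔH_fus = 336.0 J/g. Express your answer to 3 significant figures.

q = 353 kJ

q1 (cool steam 124.7→100 °C): 113.2 × 1.96 × 24.7 = 5480 J
q2 (condense at 100 °C): 113.2 × 2265.0 = 256398 J
q3 (cool water 100→0 °C): 113.2 × 4.2 × 100.0 = 47544 J
q4 (freeze at 0 °C): 113.2 × 336.0 = 38035 J
q5 (cool ice 0→-23.7 °C): 113.2 × 2.05 × 23.7 = 5500 J
Total: 5480 + 256398 + 47544 + 38035 + 5500 = 352957 J = 353 kJ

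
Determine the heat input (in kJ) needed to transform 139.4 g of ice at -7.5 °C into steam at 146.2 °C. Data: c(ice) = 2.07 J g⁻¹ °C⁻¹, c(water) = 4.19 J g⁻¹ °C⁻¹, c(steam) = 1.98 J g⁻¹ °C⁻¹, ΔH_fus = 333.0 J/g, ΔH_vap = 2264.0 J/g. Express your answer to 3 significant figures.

q1 (heat ice -7.5→0.0 °C): 139.4 × 2.07 × 7.5 = 2164 J
q2 (melt at 0 °C): 139.4 × 333.0 = 46420 J
q3 (heat water 0.0→100.0 °C): 139.4 × 4.19 × 100.0 = 58409 J
q4 (vaporize at 100 °C): 139.4 × 2264.0 = 315602 J
q5 (heat steam 100.0→146.2 °C): 139.4 × 1.98 × 46.2 = 12752 J
Total: 2164 + 46420 + 58409 + 315602 + 12752 = 435347 J = 435 kJ

q = 435 kJ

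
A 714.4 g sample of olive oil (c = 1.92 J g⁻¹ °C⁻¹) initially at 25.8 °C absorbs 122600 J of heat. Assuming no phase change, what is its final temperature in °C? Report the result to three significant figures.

T_f = 115 °C

ΔT = q / (m c) = 122600 / (714.4 × 1.92) = 89.38 °C
T_f = 25.8 + 89.38 = 115.18 °C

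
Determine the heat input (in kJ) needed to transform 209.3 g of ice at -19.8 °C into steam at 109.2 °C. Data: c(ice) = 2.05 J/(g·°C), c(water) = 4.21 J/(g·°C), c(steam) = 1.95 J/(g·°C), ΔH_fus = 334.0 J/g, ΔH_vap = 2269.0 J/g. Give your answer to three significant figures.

q1 (heat ice -19.8→0.0 °C): 209.3 × 2.05 × 19.8 = 8495 J
q2 (melt at 0 °C): 209.3 × 334.0 = 69906 J
q3 (heat water 0.0→100.0 °C): 209.3 × 4.21 × 100.0 = 88115 J
q4 (vaporize at 100 °C): 209.3 × 2269.0 = 474902 J
q5 (heat steam 100.0→109.2 °C): 209.3 × 1.95 × 9.2 = 3755 J
Total: 8495 + 69906 + 88115 + 474902 + 3755 = 645173 J = 645 kJ

q = 645 kJ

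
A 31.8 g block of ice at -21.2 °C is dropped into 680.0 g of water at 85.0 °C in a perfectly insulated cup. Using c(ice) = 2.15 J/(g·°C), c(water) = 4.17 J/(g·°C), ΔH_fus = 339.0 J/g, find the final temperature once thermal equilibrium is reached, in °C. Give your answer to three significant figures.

T_f = 77.1 °C

Heat to bring ice to 0 °C and melt it: q₁ = 31.8×2.15×21.2 + 31.8×339.0 = 12230 J
Heat the water can supply cooling to 0 °C: 680.0×4.17×85.0 = 241026 J > q₁, so all ice melts.
Energy balance: 680.0×4.17×(85.0 − T) = 12230 + 31.8×4.17×(T − 0)
2835.6(85.0 − T) = 12230 + 132.606 T
241026 − 12230 = 2968.206 T
T = 228796 / 2968.206 = 77.08 °C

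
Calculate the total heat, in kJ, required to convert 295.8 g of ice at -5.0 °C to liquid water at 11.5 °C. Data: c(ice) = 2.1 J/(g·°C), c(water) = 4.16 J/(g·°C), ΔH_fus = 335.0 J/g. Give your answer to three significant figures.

q1 (heat ice -5.0→0.0 °C): 295.8 × 2.1 × 5.0 = 3106 J
q2 (melt at 0 °C): 295.8 × 335.0 = 99093 J
q3 (heat water 0.0→11.5 °C): 295.8 × 4.16 × 11.5 = 14151 J
Total: 3106 + 99093 + 14151 = 116350 J = 116 kJ

q = 116 kJ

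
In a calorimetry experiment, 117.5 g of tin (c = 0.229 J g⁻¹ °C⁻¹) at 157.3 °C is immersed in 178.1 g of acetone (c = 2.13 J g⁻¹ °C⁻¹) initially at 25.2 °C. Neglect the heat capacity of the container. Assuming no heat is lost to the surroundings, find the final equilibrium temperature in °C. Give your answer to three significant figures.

T_f = 33.9 °C

Heat lost by tin = heat gained by acetone.
(117.5)(0.229)(157.3 − T) = (178.1)(2.13)(T − 25.2)
26.9075 (157.3 − T) = 379.353 (T − 25.2)
4232.5 − 26.9075 T = 379.353 T − 9559.7
13792.2 = 406.2605 T
T = 33.949 °C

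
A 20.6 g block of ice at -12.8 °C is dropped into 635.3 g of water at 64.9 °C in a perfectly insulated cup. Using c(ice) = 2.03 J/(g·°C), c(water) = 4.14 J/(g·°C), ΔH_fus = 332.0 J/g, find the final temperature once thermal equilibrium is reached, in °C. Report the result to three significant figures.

T_f = 60.1 °C

Heat to bring ice to 0 °C and melt it: q₁ = 20.6×2.03×12.8 + 20.6×332.0 = 7374.5 J
Heat the water can supply cooling to 0 °C: 635.3×4.14×64.9 = 170696 J > q₁, so all ice melts.
Energy balance: 635.3×4.14×(64.9 − T) = 7374.5 + 20.6×4.14×(T − 0)
2630.142(64.9 − T) = 7374.5 + 85.284 T
170696 − 7374.5 = 2715.426 T
T = 163321.5 / 2715.426 = 60.146 °C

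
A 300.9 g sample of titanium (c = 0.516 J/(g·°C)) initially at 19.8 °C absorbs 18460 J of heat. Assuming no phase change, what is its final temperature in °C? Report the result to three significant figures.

ΔT = q / (m c) = 18460 / (300.9 × 0.516) = 118.9 °C
T_f = 19.8 + 118.9 = 138.7 °C

T_f = 139 °C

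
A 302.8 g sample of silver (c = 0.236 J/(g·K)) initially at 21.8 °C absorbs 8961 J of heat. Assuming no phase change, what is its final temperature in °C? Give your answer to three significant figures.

T_f = 147 °C

ΔT = q / (m c) = 8961 / (302.8 × 0.236) = 125.4 °C
T_f = 21.8 + 125.4 = 147.2 °C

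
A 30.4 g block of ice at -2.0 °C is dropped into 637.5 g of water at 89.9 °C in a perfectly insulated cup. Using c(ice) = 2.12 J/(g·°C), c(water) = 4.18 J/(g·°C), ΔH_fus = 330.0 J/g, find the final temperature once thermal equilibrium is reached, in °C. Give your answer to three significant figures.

T_f = 82.2 °C

Heat to bring ice to 0 °C and melt it: q₁ = 30.4×2.12×2.0 + 30.4×330.0 = 10161 J
Heat the water can supply cooling to 0 °C: 637.5×4.18×89.9 = 239561 J > q₁, so all ice melts.
Energy balance: 637.5×4.18×(89.9 − T) = 10161 + 30.4×4.18×(T − 0)
2664.75(89.9 − T) = 10161 + 127.072 T
239561 − 10161 = 2791.822 T
T = 229400 / 2791.822 = 82.17 °C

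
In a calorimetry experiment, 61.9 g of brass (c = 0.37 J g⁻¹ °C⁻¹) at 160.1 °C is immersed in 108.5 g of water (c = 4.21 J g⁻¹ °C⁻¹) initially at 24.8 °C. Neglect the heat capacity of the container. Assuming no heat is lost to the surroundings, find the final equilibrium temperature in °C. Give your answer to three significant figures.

Heat lost by brass = heat gained by water.
(61.9)(0.37)(160.1 − T) = (108.5)(4.21)(T − 24.8)
22.903 (160.1 − T) = 456.785 (T − 24.8)
3666.8 − 22.903 T = 456.785 T − 11328
14994.8 = 479.688 T
T = 31.26 °C

T_f = 31.3 °C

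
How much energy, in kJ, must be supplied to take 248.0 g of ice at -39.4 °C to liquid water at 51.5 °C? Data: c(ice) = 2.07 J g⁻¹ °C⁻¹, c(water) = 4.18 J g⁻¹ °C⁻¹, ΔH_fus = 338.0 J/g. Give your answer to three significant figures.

q = 157 kJ

q1 (heat ice -39.4→0.0 °C): 248.0 × 2.07 × 39.4 = 20226 J
q2 (melt at 0 °C): 248.0 × 338.0 = 83824 J
q3 (heat water 0.0→51.5 °C): 248.0 × 4.18 × 51.5 = 53387 J
Total: 20226 + 83824 + 53387 = 157437 J = 157 kJ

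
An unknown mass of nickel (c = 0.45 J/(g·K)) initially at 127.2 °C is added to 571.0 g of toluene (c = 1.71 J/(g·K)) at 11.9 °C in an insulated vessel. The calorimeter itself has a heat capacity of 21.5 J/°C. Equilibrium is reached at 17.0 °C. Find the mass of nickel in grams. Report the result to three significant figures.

m = 103 g

q_gained = (571.0 × 1.71 + 21.5) × (17.0 − 11.9) = 5089 J
q_lost = m × 0.45 × (127.2 − 17.0) = 49.59 m
m = 5089 / 49.59 = 103 g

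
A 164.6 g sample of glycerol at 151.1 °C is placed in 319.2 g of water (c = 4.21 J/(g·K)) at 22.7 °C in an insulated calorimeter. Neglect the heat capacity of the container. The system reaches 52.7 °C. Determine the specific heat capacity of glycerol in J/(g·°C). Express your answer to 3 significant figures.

c = 2.49 J/(g·°C)

q_gained = (319.2 × 4.21) × (52.7 − 22.7) = 40310 J
q_lost = 164.6 × c × (151.1 − 52.7) = 16196.64 c
Set equal: c = 40310 / 16196.64 = 2.49 J/(g·°C)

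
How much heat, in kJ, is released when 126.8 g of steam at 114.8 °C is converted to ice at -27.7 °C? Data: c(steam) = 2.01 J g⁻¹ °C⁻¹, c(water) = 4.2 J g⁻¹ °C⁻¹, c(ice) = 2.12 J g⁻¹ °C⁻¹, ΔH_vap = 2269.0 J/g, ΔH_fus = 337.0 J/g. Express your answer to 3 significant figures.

q1 (cool steam 114.8→100 °C): 126.8 × 2.01 × 14.8 = 3772 J
q2 (condense at 100 °C): 126.8 × 2269.0 = 287709 J
q3 (cool water 100→0 °C): 126.8 × 4.2 × 100.0 = 53256 J
q4 (freeze at 0 °C): 126.8 × 337.0 = 42732 J
q5 (cool ice 0→-27.7 °C): 126.8 × 2.12 × 27.7 = 7446 J
Total: 3772 + 287709 + 53256 + 42732 + 7446 = 394915 J = 395 kJ

q = 395 kJ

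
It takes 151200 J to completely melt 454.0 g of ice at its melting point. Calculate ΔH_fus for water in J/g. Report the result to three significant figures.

ΔH_fus = 333 J/g

ΔH_fus = q / m = 151200 / 454.0 = 333 J/g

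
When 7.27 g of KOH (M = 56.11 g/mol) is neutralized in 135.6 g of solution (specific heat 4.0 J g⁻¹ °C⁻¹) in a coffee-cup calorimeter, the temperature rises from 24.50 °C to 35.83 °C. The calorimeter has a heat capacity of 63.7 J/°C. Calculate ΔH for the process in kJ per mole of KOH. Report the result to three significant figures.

ΔH = -53.0 kJ/mol

|ΔT| = |35.83 − 24.50| = 11.33 °C
|q_surr| = (135.6 × 4.0 + 63.7) × 11.33 = 606.1 × 11.33 = 6867 J
n(KOH) = 7.27 / 56.11 = 0.1296 mol
Temperature rose, so q_rxn = −|q_surr| = -6.867 kJ
ΔH = q_rxn / n = -52.99 kJ/mol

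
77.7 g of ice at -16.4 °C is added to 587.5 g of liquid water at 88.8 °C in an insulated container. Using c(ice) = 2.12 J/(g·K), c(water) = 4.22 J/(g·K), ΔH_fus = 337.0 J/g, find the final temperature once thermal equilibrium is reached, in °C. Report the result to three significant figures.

Heat to bring ice to 0 °C and melt it: q₁ = 77.7×2.12×16.4 + 77.7×337.0 = 28886 J
Heat the water can supply cooling to 0 °C: 587.5×4.22×88.8 = 220157 J > q₁, so all ice melts.
Energy balance: 587.5×4.22×(88.8 − T) = 28886 + 77.7×4.22×(T − 0)
2479.25(88.8 − T) = 28886 + 327.894 T
220157 − 28886 = 2807.144 T
T = 191271 / 2807.144 = 68.14 °C

T_f = 68.1 °C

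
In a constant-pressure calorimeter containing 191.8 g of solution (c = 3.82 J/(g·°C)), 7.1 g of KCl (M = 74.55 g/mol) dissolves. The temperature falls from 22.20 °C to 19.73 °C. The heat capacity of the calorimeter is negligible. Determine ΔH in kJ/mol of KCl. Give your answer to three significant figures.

|ΔT| = |19.73 − 22.20| = 2.47 °C
|q_surr| = (191.8 × 3.82) × 2.47 = 732.676 × 2.47 = 1810 J
n(KCl) = 7.1 / 74.55 = 0.09524 mol
Temperature fell, so q_rxn = +|q_surr| = 1.810 kJ
ΔH = q_rxn / n = 19.00 kJ/mol

ΔH = 19.0 kJ/mol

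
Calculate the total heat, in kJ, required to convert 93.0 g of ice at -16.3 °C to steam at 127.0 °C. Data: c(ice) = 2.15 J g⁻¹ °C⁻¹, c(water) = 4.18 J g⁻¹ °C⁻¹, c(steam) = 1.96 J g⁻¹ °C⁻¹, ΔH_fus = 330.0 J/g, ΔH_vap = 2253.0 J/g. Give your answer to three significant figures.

q = 287 kJ

q1 (heat ice -16.3→0.0 °C): 93.0 × 2.15 × 16.3 = 3259 J
q2 (melt at 0 °C): 93.0 × 330.0 = 30690 J
q3 (heat water 0.0→100.0 °C): 93.0 × 4.18 × 100.0 = 38874 J
q4 (vaporize at 100 °C): 93.0 × 2253.0 = 209529 J
q5 (heat steam 100.0→127.0 °C): 93.0 × 1.96 × 27.0 = 4922 J
Total: 3259 + 30690 + 38874 + 209529 + 4922 = 287274 J = 287 kJ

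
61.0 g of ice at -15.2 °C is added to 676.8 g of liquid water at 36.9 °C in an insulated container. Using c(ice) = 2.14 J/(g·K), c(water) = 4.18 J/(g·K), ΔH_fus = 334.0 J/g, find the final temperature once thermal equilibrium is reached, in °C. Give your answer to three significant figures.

Heat to bring ice to 0 °C and melt it: q₁ = 61.0×2.14×15.2 + 61.0×334.0 = 22358 J
Heat the water can supply cooling to 0 °C: 676.8×4.18×36.9 = 104391 J > q₁, so all ice melts.
Energy balance: 676.8×4.18×(36.9 − T) = 22358 + 61.0×4.18×(T − 0)
2829.024(36.9 − T) = 22358 + 254.98 T
104391 − 22358 = 3084.004 T
T = 82033 / 3084.004 = 26.60 °C

T_f = 26.6 °C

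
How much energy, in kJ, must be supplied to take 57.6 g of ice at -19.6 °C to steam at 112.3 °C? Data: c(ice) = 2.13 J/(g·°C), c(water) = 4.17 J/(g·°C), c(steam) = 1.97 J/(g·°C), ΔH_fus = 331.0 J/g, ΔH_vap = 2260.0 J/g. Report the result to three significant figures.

q = 177 kJ

q1 (heat ice -19.6→0.0 °C): 57.6 × 2.13 × 19.6 = 2405 J
q2 (melt at 0 °C): 57.6 × 331.0 = 19066 J
q3 (heat water 0.0→100.0 °C): 57.6 × 4.17 × 100.0 = 24019 J
q4 (vaporize at 100 °C): 57.6 × 2260.0 = 130176 J
q5 (heat steam 100.0→112.3 °C): 57.6 × 1.97 × 12.3 = 1396 J
Total: 2405 + 19066 + 24019 + 130176 + 1396 = 177062 J = 177 kJ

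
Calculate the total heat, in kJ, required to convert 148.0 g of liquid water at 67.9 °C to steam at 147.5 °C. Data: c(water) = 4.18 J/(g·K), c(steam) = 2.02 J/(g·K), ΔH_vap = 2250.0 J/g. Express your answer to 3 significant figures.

q = 367 kJ

q1 (heat water 67.9→100.0 °C): 148.0 × 4.18 × 32.1 = 19858 J
q2 (vaporize at 100 °C): 148.0 × 2250.0 = 333000 J
q3 (heat steam 100.0→147.5 °C): 148.0 × 2.02 × 47.5 = 14201 J
Total: 19858 + 333000 + 14201 = 367059 J = 367 kJ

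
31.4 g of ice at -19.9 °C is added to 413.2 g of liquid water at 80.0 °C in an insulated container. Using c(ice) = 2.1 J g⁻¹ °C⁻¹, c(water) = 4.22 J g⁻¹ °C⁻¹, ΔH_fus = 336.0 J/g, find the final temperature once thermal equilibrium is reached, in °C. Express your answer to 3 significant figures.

Heat to bring ice to 0 °C and melt it: q₁ = 31.4×2.1×19.9 + 31.4×336.0 = 11863 J
Heat the water can supply cooling to 0 °C: 413.2×4.22×80.0 = 139496 J > q₁, so all ice melts.
Energy balance: 413.2×4.22×(80.0 − T) = 11863 + 31.4×4.22×(T − 0)
1743.704(80.0 − T) = 11863 + 132.508 T
139496 − 11863 = 1876.212 T
T = 127633 / 1876.212 = 68.03 °C

T_f = 68.0 °C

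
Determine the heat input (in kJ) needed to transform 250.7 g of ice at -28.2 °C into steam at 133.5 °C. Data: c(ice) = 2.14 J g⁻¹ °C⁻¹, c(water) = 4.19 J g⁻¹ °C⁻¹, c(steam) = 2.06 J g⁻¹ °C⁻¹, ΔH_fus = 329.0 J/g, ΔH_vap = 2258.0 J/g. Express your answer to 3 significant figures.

q1 (heat ice -28.2→0.0 °C): 250.7 × 2.14 × 28.2 = 15129 J
q2 (melt at 0 °C): 250.7 × 329.0 = 82480 J
q3 (heat water 0.0→100.0 °C): 250.7 × 4.19 × 100.0 = 105043 J
q4 (vaporize at 100 °C): 250.7 × 2258.0 = 566081 J
q5 (heat steam 100.0→133.5 °C): 250.7 × 2.06 × 33.5 = 17301 J
Total: 15129 + 82480 + 105043 + 566081 + 17301 = 786034 J = 786 kJ

q = 786 kJ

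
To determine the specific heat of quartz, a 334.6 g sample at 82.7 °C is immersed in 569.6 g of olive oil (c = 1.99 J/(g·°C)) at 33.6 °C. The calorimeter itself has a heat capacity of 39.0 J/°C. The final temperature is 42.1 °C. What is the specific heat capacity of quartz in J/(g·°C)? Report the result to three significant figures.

q_gained = (569.6 × 1.99 + 39.0) × (42.1 − 33.6) = 9966 J
q_lost = 334.6 × c × (82.7 − 42.1) = 13584.76 c
Set equal: c = 9966 / 13584.76 = 0.734 J/(g·°C)

c = 0.734 J/(g·°C)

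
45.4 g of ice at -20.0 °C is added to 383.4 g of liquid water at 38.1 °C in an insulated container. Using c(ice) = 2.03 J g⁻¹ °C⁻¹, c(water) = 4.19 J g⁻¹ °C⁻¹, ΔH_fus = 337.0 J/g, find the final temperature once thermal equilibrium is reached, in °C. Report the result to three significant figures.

Heat to bring ice to 0 °C and melt it: q₁ = 45.4×2.03×20.0 + 45.4×337.0 = 17143 J
Heat the water can supply cooling to 0 °C: 383.4×4.19×38.1 = 61205.6 J > q₁, so all ice melts.
Energy balance: 383.4×4.19×(38.1 − T) = 17143 + 45.4×4.19×(T − 0)
1606.446(38.1 − T) = 17143 + 190.226 T
61205.6 − 17143 = 1796.672 T
T = 44062.6 / 1796.672 = 24.52 °C

T_f = 24.5 °C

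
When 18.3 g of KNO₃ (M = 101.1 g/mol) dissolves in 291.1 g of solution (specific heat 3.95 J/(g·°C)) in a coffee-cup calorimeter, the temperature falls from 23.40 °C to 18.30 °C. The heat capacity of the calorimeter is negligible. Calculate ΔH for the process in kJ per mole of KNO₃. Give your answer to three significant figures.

|ΔT| = |18.30 − 23.40| = 5.10 °C
|q_surr| = (291.1 × 3.95) × 5.10 = 1149.845 × 5.10 = 5864 J
n(KNO₃) = 18.3 / 101.1 = 0.1810 mol
Temperature fell, so q_rxn = +|q_surr| = 5.864 kJ
ΔH = q_rxn / n = 32.40 kJ/mol

ΔH = 32.4 kJ/mol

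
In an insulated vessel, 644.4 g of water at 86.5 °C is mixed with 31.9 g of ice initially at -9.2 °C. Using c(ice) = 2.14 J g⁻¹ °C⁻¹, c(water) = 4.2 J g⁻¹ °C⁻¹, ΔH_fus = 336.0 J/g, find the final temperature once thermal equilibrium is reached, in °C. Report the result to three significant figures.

T_f = 78.4 °C

Heat to bring ice to 0 °C and melt it: q₁ = 31.9×2.14×9.2 + 31.9×336.0 = 11346 J
Heat the water can supply cooling to 0 °C: 644.4×4.2×86.5 = 234111 J > q₁, so all ice melts.
Energy balance: 644.4×4.2×(86.5 − T) = 11346 + 31.9×4.2×(T − 0)
2706.48(86.5 − T) = 11346 + 133.98 T
234111 − 11346 = 2840.46 T
T = 222765 / 2840.46 = 78.43 °C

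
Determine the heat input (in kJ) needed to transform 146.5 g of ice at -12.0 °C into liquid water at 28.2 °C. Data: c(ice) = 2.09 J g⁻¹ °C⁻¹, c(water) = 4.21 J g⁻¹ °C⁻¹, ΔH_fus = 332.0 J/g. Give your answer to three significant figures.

q1 (heat ice -12.0→0.0 °C): 146.5 × 2.09 × 12.0 = 3674 J
q2 (melt at 0 °C): 146.5 × 332.0 = 48638 J
q3 (heat water 0.0→28.2 °C): 146.5 × 4.21 × 28.2 = 17393 J
Total: 3674 + 48638 + 17393 = 69705 J = 69.7 kJ

q = 69.7 kJ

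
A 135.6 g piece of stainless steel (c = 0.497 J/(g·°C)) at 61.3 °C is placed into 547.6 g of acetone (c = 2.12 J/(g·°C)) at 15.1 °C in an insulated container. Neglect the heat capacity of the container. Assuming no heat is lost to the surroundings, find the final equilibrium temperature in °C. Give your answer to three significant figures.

Heat lost by stainless steel = heat gained by acetone.
(135.6)(0.497)(61.3 − T) = (547.6)(2.12)(T − 15.1)
67.3932 (61.3 − T) = 1160.912 (T − 15.1)
4131.2 − 67.3932 T = 1160.912 T − 17530
21661.2 = 1228.3052 T
T = 17.64 °C

T_f = 17.6 °C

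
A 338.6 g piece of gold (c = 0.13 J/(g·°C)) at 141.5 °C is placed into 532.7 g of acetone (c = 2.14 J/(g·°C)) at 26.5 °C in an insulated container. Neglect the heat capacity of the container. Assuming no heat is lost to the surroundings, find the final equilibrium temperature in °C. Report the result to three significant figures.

T_f = 30.8 °C

Heat lost by gold = heat gained by acetone.
(338.6)(0.13)(141.5 − T) = (532.7)(2.14)(T − 26.5)
44.018 (141.5 − T) = 1139.978 (T − 26.5)
6228.5 − 44.018 T = 1139.978 T − 30209
36437.5 = 1183.996 T
T = 30.78 °C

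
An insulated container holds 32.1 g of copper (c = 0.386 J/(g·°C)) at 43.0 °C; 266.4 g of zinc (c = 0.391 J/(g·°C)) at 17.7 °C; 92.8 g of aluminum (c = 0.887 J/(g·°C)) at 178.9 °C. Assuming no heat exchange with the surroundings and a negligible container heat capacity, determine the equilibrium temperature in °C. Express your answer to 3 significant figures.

T_f = 86.0 °C

Σ mᵢcᵢ(T − Tᵢ) = 0  ⇒  T = Σ mᵢcᵢTᵢ / Σ mᵢcᵢ
Σ mᵢcᵢ = 32.1×0.386 + 266.4×0.391 + 92.8×0.887 = 198.8666
Σ mᵢcᵢTᵢ = 12.3906×43.0 + 104.1624×17.7 + 82.3136×178.9 = 17102
T = 17102 / 198.8666 = 86.00 °C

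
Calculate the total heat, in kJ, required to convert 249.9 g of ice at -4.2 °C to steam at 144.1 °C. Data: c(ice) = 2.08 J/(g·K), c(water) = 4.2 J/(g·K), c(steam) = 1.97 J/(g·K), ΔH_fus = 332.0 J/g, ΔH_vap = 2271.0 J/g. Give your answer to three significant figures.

q1 (heat ice -4.2→0.0 °C): 249.9 × 2.08 × 4.2 = 2183 J
q2 (melt at 0 °C): 249.9 × 332.0 = 82967 J
q3 (heat water 0.0→100.0 °C): 249.9 × 4.2 × 100.0 = 104958 J
q4 (vaporize at 100 °C): 249.9 × 2271.0 = 567523 J
q5 (heat steam 100.0→144.1 °C): 249.9 × 1.97 × 44.1 = 21711 J
Total: 2183 + 82967 + 104958 + 567523 + 21711 = 779342 J = 779 kJ

q = 779 kJ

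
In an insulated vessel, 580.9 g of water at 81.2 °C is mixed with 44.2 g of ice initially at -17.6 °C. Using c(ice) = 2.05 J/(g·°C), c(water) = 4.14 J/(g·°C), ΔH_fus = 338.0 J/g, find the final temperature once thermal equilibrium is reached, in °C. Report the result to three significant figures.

Heat to bring ice to 0 °C and melt it: q₁ = 44.2×2.05×17.6 + 44.2×338.0 = 16534 J
Heat the water can supply cooling to 0 °C: 580.9×4.14×81.2 = 195280 J > q₁, so all ice melts.
Energy balance: 580.9×4.14×(81.2 − T) = 16534 + 44.2×4.14×(T − 0)
2404.926(81.2 − T) = 16534 + 182.988 T
195280 − 16534 = 2587.914 T
T = 178746 / 2587.914 = 69.07 °C

T_f = 69.1 °C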